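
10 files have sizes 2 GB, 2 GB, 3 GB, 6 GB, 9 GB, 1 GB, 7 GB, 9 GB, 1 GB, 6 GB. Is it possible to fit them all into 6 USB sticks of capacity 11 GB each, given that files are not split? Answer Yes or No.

Yes

A valid assignment using 5 USB sticks:
  USB stick 1: 9 + 2 = 11
  USB stick 2: 9 + 2 = 11
  USB stick 3: 7 + 3 + 1 = 11
  USB stick 4: 6 + 1 = 7
  USB stick 5: 6 = 6
That uses only 5 ≤ 6, so 6 USB sticks are enough.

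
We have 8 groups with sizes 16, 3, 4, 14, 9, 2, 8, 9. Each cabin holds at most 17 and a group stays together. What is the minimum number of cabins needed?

Total = 16 + 14 + 9 + 9 + 8 + 4 + 3 + 2 = 65.
Lower bound: ⌈65/17⌉ = 4 cabins.
A packing using 4 cabins:
  cabin 1: 16 = 16
  cabin 2: 14 + 3 = 17
  cabin 3: 9 + 8 = 17
  cabin 4: 9 + 4 + 2 = 15
This matches the lower bound, so 4 is optimal.

4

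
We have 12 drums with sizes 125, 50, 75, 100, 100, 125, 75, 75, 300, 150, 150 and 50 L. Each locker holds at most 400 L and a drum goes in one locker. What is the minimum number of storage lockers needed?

Total = 300 + 150 + 150 + 125 + 125 + 100 + 100 + 75 + 75 + 75 + 50 + 50 = 1375 L.
Lower bound: ⌈1375/400⌉ = 4 storage lockers.
A packing using 4 storage lockers:
  locker 1: 300 + 100 = 400
  locker 2: 150 + 150 + 100 = 400
  locker 3: 125 + 125 + 75 + 75 = 400
  locker 4: 75 + 50 + 50 = 175
This matches the lower bound, so 4 is optimal.

4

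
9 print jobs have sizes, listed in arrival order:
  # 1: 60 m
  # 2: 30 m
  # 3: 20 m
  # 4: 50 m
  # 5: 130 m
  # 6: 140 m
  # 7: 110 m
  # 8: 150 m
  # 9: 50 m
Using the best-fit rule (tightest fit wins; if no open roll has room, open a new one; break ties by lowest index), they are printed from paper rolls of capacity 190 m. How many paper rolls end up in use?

  60 → roll 1 (new)  [load 60/190]
  30 → roll 1  [load 90/190]
  20 → roll 1  [load 110/190]
  50 → roll 1  [load 160/190]
  130 → roll 2 (new)  [load 130/190]
  140 → roll 3 (new)  [load 140/190]
  110 → roll 4 (new)  [load 110/190]
  150 → roll 5 (new)  [load 150/190]
  50 → roll 3  [load 190/190]
5 paper rolls opened.

5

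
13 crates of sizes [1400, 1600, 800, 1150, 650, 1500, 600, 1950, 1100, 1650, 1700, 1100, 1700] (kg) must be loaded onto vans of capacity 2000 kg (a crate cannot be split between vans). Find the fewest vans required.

Total = 1950 + 1700 + 1700 + 1650 + 1600 + 1500 + 1400 + 1150 + 1100 + 1100 + 800 + 650 + 600 = 16900 kg.
Lower bound: ⌈16900/2000⌉ = 9 vans.
Also, 10 crates each exceed 1000 kg, and no two of those can share a van, so at least 10 vans are needed.
A packing using 10 vans:
  van 1: 1950 = 1950
  van 2: 1700 = 1700
  van 3: 1700 = 1700
  van 4: 1650 = 1650
  van 5: 1600 = 1600
  van 6: 1500 = 1500
  van 7: 1400 + 600 = 2000
  van 8: 1150 + 800 = 1950
  van 9: 1100 + 650 = 1750
  van 10: 1100 = 1100
This matches the lower bound, so 10 is optimal.

10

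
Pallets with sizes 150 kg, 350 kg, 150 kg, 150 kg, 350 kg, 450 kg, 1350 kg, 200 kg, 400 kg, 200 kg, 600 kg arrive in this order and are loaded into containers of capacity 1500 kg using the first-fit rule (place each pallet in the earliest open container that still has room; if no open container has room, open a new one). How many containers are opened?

  150 → container 1 (new)  [load 150/1500]
  350 → container 1  [load 500/1500]
  150 → container 1  [load 650/1500]
  150 → container 1  [load 800/1500]
  350 → container 1  [load 1150/1500]
  450 → container 2 (new)  [load 450/1500]
  1350 → container 3 (new)  [load 1350/1500]
  200 → container 1  [load 1350/1500]
  400 → container 2  [load 850/1500]
  200 → container 2  [load 1050/1500]
  600 → container 4 (new)  [load 600/1500]
4 containers opened.

4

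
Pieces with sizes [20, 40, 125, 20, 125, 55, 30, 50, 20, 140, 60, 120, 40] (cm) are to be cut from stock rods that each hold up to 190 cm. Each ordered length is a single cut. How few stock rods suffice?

5

Total = 140 + 125 + 125 + 120 + 60 + 55 + 50 + 40 + 40 + 30 + 20 + 20 + 20 = 845 cm.
Lower bound: ⌈845/190⌉ = 5 stock rods.
A packing using 5 stock rods:
  stock rod 1: 140 + 50 = 190
  stock rod 2: 125 + 60 = 185
  stock rod 3: 125 + 55 = 180
  stock rod 4: 120 + 40 + 30 = 190
  stock rod 5: 40 + 20 + 20 + 20 = 100
This matches the lower bound, so 5 is optimal.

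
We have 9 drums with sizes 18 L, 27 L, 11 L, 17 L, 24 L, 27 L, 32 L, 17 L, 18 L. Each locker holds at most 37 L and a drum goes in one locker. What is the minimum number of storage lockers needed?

6

Total = 32 + 27 + 27 + 24 + 18 + 18 + 17 + 17 + 11 = 191 L.
Lower bound: ⌈191/37⌉ = 6 storage lockers.
A packing using 6 storage lockers:
  locker 1: 32 = 32
  locker 2: 27 = 27
  locker 3: 27 = 27
  locker 4: 24 + 11 = 35
  locker 5: 18 + 18 = 36
  locker 6: 17 + 17 = 34
This matches the lower bound, so 6 is optimal.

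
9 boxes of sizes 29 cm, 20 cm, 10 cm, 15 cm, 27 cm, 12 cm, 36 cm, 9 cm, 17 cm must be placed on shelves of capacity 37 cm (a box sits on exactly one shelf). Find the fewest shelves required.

5

Total = 36 + 29 + 27 + 20 + 17 + 15 + 12 + 10 + 9 = 175 cm.
Lower bound: ⌈175/37⌉ = 5 shelves.
A packing using 5 shelves:
  shelf 1: 36 = 36
  shelf 2: 29 = 29
  shelf 3: 27 + 10 = 37
  shelf 4: 20 + 17 = 37
  shelf 5: 15 + 12 + 9 = 36
This matches the lower bound, so 5 is optimal.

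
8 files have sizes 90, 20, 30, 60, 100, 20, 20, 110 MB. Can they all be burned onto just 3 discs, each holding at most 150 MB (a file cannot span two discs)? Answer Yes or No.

Yes

A valid assignment using 3 discs:
  disc 1: 110 + 20 + 20 = 150
  disc 2: 100 + 30 + 20 = 150
  disc 3: 90 + 60 = 150
Every load is within 150 MB, so 3 discs suffice.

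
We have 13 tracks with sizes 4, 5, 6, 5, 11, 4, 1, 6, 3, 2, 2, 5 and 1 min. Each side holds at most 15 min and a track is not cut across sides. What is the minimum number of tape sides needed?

Total = 11 + 6 + 6 + 5 + 5 + 5 + 4 + 4 + 3 + 2 + 2 + 1 + 1 = 55 min.
Lower bound: ⌈55/15⌉ = 4 tape sides.
A packing using 4 tape sides:
  side 1: 11 + 4 = 15
  side 2: 6 + 6 + 3 = 15
  side 3: 5 + 5 + 5 = 15
  side 4: 4 + 2 + 2 + 1 + 1 = 10
This matches the lower bound, so 4 is optimal.

4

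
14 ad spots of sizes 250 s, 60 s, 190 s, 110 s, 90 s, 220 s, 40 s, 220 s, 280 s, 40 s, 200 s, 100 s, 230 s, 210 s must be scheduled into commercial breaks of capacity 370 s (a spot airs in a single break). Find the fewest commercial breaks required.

Total = 280 + 250 + 230 + 220 + 220 + 210 + 200 + 190 + 110 + 100 + 90 + 60 + 40 + 40 = 2240 s.
Lower bound: ⌈2240/370⌉ = 7 commercial breaks.
Also, 8 ad spots each exceed 185 s, and no two of those can share a break, so at least 8 commercial breaks are needed.
A packing using 8 commercial breaks:
  break 1: 280 + 90 = 370
  break 2: 250 + 110 = 360
  break 3: 230 + 100 + 40 = 370
  break 4: 220 + 60 + 40 = 320
  break 5: 220 = 220
  break 6: 210 = 210
  break 7: 200 = 200
  break 8: 190 = 190
This matches the lower bound, so 8 is optimal.

8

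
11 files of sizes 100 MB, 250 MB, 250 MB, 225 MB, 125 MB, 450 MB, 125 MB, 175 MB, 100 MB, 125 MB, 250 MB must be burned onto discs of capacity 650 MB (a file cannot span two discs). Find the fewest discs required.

4

Total = 450 + 250 + 250 + 250 + 225 + 175 + 125 + 125 + 125 + 100 + 100 = 2175 MB.
Lower bound: ⌈2175/650⌉ = 4 discs.
A packing using 4 discs:
  disc 1: 450 + 175 = 625
  disc 2: 250 + 250 + 125 = 625
  disc 3: 250 + 225 + 125 = 600
  disc 4: 125 + 100 + 100 = 325
This matches the lower bound, so 4 is optimal.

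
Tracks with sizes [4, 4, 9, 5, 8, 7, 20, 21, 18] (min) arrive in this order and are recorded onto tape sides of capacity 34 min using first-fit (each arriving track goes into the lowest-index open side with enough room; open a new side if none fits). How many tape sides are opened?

4

  4 → side 1 (new)  [load 4/34]
  4 → side 1  [load 8/34]
  9 → side 1  [load 17/34]
  5 → side 1  [load 22/34]
  8 → side 1  [load 30/34]
  7 → side 2 (new)  [load 7/34]
  20 → side 2  [load 27/34]
  21 → side 3 (new)  [load 21/34]
  18 → side 4 (new)  [load 18/34]
4 tape sides opened.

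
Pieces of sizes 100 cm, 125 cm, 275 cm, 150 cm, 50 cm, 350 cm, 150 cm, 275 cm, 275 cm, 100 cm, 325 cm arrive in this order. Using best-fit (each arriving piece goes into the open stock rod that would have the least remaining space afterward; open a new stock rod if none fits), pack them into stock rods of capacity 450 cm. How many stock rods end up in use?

6

  100 → stock rod 1 (new)  [load 100/450]
  125 → stock rod 1  [load 225/450]
  275 → stock rod 2 (new)  [load 275/450]
  150 → stock rod 2  [load 425/450]
  50 → stock rod 1  [load 275/450]
  350 → stock rod 3 (new)  [load 350/450]
  150 → stock rod 1  [load 425/450]
  275 → stock rod 4 (new)  [load 275/450]
  275 → stock rod 5 (new)  [load 275/450]
  100 → stock rod 3  [load 450/450]
  325 → stock rod 6 (new)  [load 325/450]
6 stock rods opened.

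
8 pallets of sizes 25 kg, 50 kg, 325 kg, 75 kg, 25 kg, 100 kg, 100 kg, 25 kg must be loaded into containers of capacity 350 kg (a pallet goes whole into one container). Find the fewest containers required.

3

Total = 325 + 100 + 100 + 75 + 50 + 25 + 25 + 25 = 725 kg.
Lower bound: ⌈725/350⌉ = 3 containers.
A packing using 3 containers:
  container 1: 325 + 25 = 350
  container 2: 100 + 100 + 75 + 50 + 25 = 350
  container 3: 25 = 25
This matches the lower bound, so 3 is optimal.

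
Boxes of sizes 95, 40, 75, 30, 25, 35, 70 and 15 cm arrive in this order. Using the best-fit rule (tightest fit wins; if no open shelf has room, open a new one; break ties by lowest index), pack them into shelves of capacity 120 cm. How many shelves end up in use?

  95 → shelf 1 (new)  [load 95/120]
  40 → shelf 2 (new)  [load 40/120]
  75 → shelf 2  [load 115/120]
  30 → shelf 3 (new)  [load 30/120]
  25 → shelf 1  [load 120/120]
  35 → shelf 3  [load 65/120]
  70 → shelf 4 (new)  [load 70/120]
  15 → shelf 4  [load 85/120]
4 shelves opened.

4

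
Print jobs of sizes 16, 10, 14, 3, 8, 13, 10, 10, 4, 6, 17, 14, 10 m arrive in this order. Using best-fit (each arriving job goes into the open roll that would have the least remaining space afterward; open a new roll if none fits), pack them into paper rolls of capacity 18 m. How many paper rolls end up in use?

  16 → roll 1 (new)  [load 16/18]
  10 → roll 2 (new)  [load 10/18]
  14 → roll 3 (new)  [load 14/18]
  3 → roll 3  [load 17/18]
  8 → roll 2  [load 18/18]
  13 → roll 4 (new)  [load 13/18]
  10 → roll 5 (new)  [load 10/18]
  10 → roll 6 (new)  [load 10/18]
  4 → roll 4  [load 17/18]
  6 → roll 5  [load 16/18]
  17 → roll 7 (new)  [load 17/18]
  14 → roll 8 (new)  [load 14/18]
  10 → roll 9 (new)  [load 10/18]
9 paper rolls opened.

9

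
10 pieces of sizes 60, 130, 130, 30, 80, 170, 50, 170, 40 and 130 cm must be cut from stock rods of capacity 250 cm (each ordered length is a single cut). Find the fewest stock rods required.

Total = 170 + 170 + 130 + 130 + 130 + 80 + 60 + 50 + 40 + 30 = 990 cm.
Lower bound: ⌈990/250⌉ = 4 stock rods.
Also, 5 pieces each exceed 125 cm, and no two of those can share a stock rod, so at least 5 stock rods are needed.
A packing using 5 stock rods:
  stock rod 1: 170 + 80 = 250
  stock rod 2: 170 + 60 = 230
  stock rod 3: 130 + 50 + 40 + 30 = 250
  stock rod 4: 130 = 130
  stock rod 5: 130 = 130
This matches the lower bound, so 5 is optimal.

5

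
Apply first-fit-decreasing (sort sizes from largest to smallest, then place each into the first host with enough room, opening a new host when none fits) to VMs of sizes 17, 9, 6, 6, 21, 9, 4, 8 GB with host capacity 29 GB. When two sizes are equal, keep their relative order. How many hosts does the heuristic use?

3

Sorted descending: 21, 17, 9, 9, 8, 6, 6, 4.
  21 → host 1 (new)  [load 21/29]
  17 → host 2 (new)  [load 17/29]
  9 → host 2  [load 26/29]
  9 → host 3 (new)  [load 9/29]
  8 → host 1  [load 29/29]
  6 → host 3  [load 15/29]
  6 → host 3  [load 21/29]
  4 → host 3  [load 25/29]
3 hosts opened.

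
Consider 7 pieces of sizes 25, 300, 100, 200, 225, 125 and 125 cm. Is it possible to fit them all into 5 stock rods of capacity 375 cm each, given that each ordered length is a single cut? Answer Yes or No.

A valid assignment using 4 stock rods:
  stock rod 1: 300 + 25 = 325
  stock rod 2: 225 + 125 = 350
  stock rod 3: 200 + 125 = 325
  stock rod 4: 100 = 100
That uses only 4 ≤ 5, so 5 stock rods are enough.

Yes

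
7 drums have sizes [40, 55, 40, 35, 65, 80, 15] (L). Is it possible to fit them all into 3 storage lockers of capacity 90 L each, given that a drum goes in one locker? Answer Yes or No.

No

Total = 330 L; ⌈330/90⌉ = 4.
At least 4 storage lockers are required, but only 3 are allowed.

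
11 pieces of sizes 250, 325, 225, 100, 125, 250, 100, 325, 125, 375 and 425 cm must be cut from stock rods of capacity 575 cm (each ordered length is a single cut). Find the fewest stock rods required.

Total = 425 + 375 + 325 + 325 + 250 + 250 + 225 + 125 + 125 + 100 + 100 = 2625 cm.
Lower bound: ⌈2625/575⌉ = 5 stock rods.
A packing using 5 stock rods:
  stock rod 1: 425 + 125 = 550
  stock rod 2: 375 + 125 = 500
  stock rod 3: 325 + 250 = 575
  stock rod 4: 325 + 250 = 575
  stock rod 5: 225 + 100 + 100 = 425
This matches the lower bound, so 5 is optimal.

5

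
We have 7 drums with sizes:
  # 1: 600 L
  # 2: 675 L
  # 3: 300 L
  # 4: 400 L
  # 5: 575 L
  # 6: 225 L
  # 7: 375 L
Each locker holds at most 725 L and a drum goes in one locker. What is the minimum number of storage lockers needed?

5

Total = 675 + 600 + 575 + 400 + 375 + 300 + 225 = 3150 L.
Lower bound: ⌈3150/725⌉ = 5 storage lockers.
A packing using 5 storage lockers:
  locker 1: 675 = 675
  locker 2: 600 = 600
  locker 3: 575 = 575
  locker 4: 400 + 300 = 700
  locker 5: 375 + 225 = 600
This matches the lower bound, so 5 is optimal.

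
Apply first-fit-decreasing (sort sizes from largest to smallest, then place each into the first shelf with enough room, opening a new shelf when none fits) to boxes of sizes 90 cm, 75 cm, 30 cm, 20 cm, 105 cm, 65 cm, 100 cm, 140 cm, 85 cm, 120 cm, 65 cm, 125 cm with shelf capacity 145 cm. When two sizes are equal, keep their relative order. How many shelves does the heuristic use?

9

Sorted descending: 140, 125, 120, 105, 100, 90, 85, 75, 65, 65, 30, 20.
  140 → shelf 1 (new)  [load 140/145]
  125 → shelf 2 (new)  [load 125/145]
  120 → shelf 3 (new)  [load 120/145]
  105 → shelf 4 (new)  [load 105/145]
  100 → shelf 5 (new)  [load 100/145]
  90 → shelf 6 (new)  [load 90/145]
  85 → shelf 7 (new)  [load 85/145]
  75 → shelf 8 (new)  [load 75/145]
  65 → shelf 8  [load 140/145]
  65 → shelf 9 (new)  [load 65/145]
  30 → shelf 4  [load 135/145]
  20 → shelf 2  [load 145/145]
9 shelves opened.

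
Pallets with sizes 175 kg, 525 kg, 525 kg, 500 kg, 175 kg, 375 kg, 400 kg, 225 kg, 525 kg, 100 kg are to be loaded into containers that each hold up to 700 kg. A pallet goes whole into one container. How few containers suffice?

6

Total = 525 + 525 + 525 + 500 + 400 + 375 + 225 + 175 + 175 + 100 = 3525 kg.
Lower bound: ⌈3525/700⌉ = 6 containers.
A packing using 6 containers:
  container 1: 525 + 175 = 700
  container 2: 525 + 175 = 700
  container 3: 525 + 100 = 625
  container 4: 500 = 500
  container 5: 400 + 225 = 625
  container 6: 375 = 375
This matches the lower bound, so 6 is optimal.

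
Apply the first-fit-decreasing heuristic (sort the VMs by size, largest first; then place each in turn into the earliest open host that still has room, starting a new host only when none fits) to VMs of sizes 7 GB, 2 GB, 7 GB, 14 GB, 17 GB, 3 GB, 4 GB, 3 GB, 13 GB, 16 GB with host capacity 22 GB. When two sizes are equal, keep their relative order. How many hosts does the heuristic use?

4

Sorted descending: 17, 16, 14, 13, 7, 7, 4, 3, 3, 2.
  17 → host 1 (new)  [load 17/22]
  16 → host 2 (new)  [load 16/22]
  14 → host 3 (new)  [load 14/22]
  13 → host 4 (new)  [load 13/22]
  7 → host 3  [load 21/22]
  7 → host 4  [load 20/22]
  4 → host 1  [load 21/22]
  3 → host 2  [load 19/22]
  3 → host 2  [load 22/22]
  2 → host 4  [load 22/22]
4 hosts opened.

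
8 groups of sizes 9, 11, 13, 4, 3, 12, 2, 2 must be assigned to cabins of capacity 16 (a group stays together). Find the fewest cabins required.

Total = 13 + 12 + 11 + 9 + 4 + 3 + 2 + 2 = 56.
Lower bound: ⌈56/16⌉ = 4 cabins.
A packing using 4 cabins:
  cabin 1: 13 + 3 = 16
  cabin 2: 12 + 4 = 16
  cabin 3: 11 + 2 + 2 = 15
  cabin 4: 9 = 9
This matches the lower bound, so 4 is optimal.

4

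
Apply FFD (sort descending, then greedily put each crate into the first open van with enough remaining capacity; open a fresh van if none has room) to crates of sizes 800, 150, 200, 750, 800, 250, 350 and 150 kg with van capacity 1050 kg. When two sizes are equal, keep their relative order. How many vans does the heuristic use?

Sorted descending: 800, 800, 750, 350, 250, 200, 150, 150.
  800 → van 1 (new)  [load 800/1050]
  800 → van 2 (new)  [load 800/1050]
  750 → van 3 (new)  [load 750/1050]
  350 → van 4 (new)  [load 350/1050]
  250 → van 1  [load 1050/1050]
  200 → van 2  [load 1000/1050]
  150 → van 3  [load 900/1050]
  150 → van 3  [load 1050/1050]
4 vans opened.

4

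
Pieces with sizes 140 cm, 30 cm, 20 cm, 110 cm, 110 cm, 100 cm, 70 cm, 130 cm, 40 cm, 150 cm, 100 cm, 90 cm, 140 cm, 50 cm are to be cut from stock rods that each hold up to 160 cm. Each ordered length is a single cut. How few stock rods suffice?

Total = 150 + 140 + 140 + 130 + 110 + 110 + 100 + 100 + 90 + 70 + 50 + 40 + 30 + 20 = 1280 cm.
Lower bound: ⌈1280/160⌉ = 8 stock rods.
Also, 9 pieces each exceed 80 cm, and no two of those can share a stock rod, so at least 9 stock rods are needed.
A packing using 9 stock rods:
  stock rod 1: 150 = 150
  stock rod 2: 140 + 20 = 160
  stock rod 3: 140 = 140
  stock rod 4: 130 + 30 = 160
  stock rod 5: 110 + 50 = 160
  stock rod 6: 110 + 40 = 150
  stock rod 7: 100 = 100
  stock rod 8: 100 = 100
  stock rod 9: 90 + 70 = 160
This matches the lower bound, so 9 is optimal.

9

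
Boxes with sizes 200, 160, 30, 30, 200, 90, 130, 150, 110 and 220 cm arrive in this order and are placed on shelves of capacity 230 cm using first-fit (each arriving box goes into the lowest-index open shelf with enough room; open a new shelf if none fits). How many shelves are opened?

  200 → shelf 1 (new)  [load 200/230]
  160 → shelf 2 (new)  [load 160/230]
  30 → shelf 1  [load 230/230]
  30 → shelf 2  [load 190/230]
  200 → shelf 3 (new)  [load 200/230]
  90 → shelf 4 (new)  [load 90/230]
  130 → shelf 4  [load 220/230]
  150 → shelf 5 (new)  [load 150/230]
  110 → shelf 6 (new)  [load 110/230]
  220 → shelf 7 (new)  [load 220/230]
7 shelves opened.

7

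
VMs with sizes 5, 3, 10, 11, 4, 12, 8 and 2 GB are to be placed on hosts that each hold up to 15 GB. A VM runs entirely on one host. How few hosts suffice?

Total = 12 + 11 + 10 + 8 + 5 + 4 + 3 + 2 = 55 GB.
Lower bound: ⌈55/15⌉ = 4 hosts.
A packing using 4 hosts:
  host 1: 12 + 3 = 15
  host 2: 11 + 4 = 15
  host 3: 10 + 5 = 15
  host 4: 8 + 2 = 10
This matches the lower bound, so 4 is optimal.

4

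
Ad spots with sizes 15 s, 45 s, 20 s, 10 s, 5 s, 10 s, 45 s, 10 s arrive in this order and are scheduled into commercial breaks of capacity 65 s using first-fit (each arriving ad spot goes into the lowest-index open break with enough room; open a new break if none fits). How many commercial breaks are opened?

3

  15 → break 1 (new)  [load 15/65]
  45 → break 1  [load 60/65]
  20 → break 2 (new)  [load 20/65]
  10 → break 2  [load 30/65]
  5 → break 1  [load 65/65]
  10 → break 2  [load 40/65]
  45 → break 3 (new)  [load 45/65]
  10 → break 2  [load 50/65]
3 commercial breaks opened.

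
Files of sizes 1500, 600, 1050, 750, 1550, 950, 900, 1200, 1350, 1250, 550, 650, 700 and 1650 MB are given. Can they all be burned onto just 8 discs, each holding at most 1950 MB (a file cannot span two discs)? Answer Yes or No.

Total = 14650 MB; ⌈14650/1950⌉ = 8.
The bound of 8 does not rule out 8, but exhaustive search shows no assignment into 8 discs of capacity 1950 MB exists — the minimum is 9.

No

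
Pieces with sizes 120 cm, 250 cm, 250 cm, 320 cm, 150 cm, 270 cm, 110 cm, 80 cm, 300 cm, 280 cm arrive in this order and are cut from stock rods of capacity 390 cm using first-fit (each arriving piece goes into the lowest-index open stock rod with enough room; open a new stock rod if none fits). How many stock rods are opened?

7

  120 → stock rod 1 (new)  [load 120/390]
  250 → stock rod 1  [load 370/390]
  250 → stock rod 2 (new)  [load 250/390]
  320 → stock rod 3 (new)  [load 320/390]
  150 → stock rod 4 (new)  [load 150/390]
  270 → stock rod 5 (new)  [load 270/390]
  110 → stock rod 2  [load 360/390]
  80 → stock rod 4  [load 230/390]
  300 → stock rod 6 (new)  [load 300/390]
  280 → stock rod 7 (new)  [load 280/390]
7 stock rods opened.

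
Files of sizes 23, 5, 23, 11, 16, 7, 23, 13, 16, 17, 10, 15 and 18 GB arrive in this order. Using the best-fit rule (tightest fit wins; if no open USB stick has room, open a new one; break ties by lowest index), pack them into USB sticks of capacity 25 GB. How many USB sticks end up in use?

10

  23 → USB stick 1 (new)  [load 23/25]
  5 → USB stick 2 (new)  [load 5/25]
  23 → USB stick 3 (new)  [load 23/25]
  11 → USB stick 2  [load 16/25]
  16 → USB stick 4 (new)  [load 16/25]
  7 → USB stick 2  [load 23/25]
  23 → USB stick 5 (new)  [load 23/25]
  13 → USB stick 6 (new)  [load 13/25]
  16 → USB stick 7 (new)  [load 16/25]
  17 → USB stick 8 (new)  [load 17/25]
  10 → USB stick 6  [load 23/25]
  15 → USB stick 9 (new)  [load 15/25]
  18 → USB stick 10 (new)  [load 18/25]
10 USB sticks opened.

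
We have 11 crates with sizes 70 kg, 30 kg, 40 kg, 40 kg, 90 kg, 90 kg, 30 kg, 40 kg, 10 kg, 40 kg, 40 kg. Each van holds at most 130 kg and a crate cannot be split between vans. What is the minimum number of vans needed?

4

Total = 90 + 90 + 70 + 40 + 40 + 40 + 40 + 40 + 30 + 30 + 10 = 520 kg.
Lower bound: ⌈520/130⌉ = 4 vans.
A packing using 4 vans:
  van 1: 90 + 40 = 130
  van 2: 90 + 40 = 130
  van 3: 70 + 30 + 30 = 130
  van 4: 40 + 40 + 40 + 10 = 130
This matches the lower bound, so 4 is optimal.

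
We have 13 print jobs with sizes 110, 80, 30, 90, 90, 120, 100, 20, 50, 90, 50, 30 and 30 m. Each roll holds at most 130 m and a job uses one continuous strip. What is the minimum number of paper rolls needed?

Total = 120 + 110 + 100 + 90 + 90 + 90 + 80 + 50 + 50 + 30 + 30 + 30 + 20 = 890 m.
Lower bound: ⌈890/130⌉ = 7 paper rolls.
A packing using 8 paper rolls:
  roll 1: 120 = 120
  roll 2: 110 + 20 = 130
  roll 3: 100 + 30 = 130
  roll 4: 90 + 30 = 120
  roll 5: 90 + 30 = 120
  roll 6: 90 = 90
  roll 7: 80 + 50 = 130
  roll 8: 50 = 50
No arrangement into 7 paper rolls stays within capacity, so 8 is optimal.

8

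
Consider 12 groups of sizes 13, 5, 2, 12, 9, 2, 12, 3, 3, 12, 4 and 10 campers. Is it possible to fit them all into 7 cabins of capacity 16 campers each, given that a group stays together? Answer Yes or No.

A valid assignment using 6 cabins:
  cabin 1: 13 + 3 = 16
  cabin 2: 12 + 4 = 16
  cabin 3: 12 + 3 = 15
  cabin 4: 12 + 2 + 2 = 16
  cabin 5: 10 + 5 = 15
  cabin 6: 9 = 9
That uses only 6 ≤ 7, so 7 cabins are enough.

Yes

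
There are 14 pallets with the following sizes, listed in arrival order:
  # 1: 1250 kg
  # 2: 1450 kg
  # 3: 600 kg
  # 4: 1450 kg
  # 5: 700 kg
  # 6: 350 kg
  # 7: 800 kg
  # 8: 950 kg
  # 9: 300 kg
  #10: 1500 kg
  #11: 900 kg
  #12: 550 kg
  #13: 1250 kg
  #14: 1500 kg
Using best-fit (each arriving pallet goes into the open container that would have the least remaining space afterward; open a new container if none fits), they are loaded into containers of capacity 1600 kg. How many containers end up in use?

10

  1250 → container 1 (new)  [load 1250/1600]
  1450 → container 2 (new)  [load 1450/1600]
  600 → container 3 (new)  [load 600/1600]
  1450 → container 4 (new)  [load 1450/1600]
  700 → container 3  [load 1300/1600]
  350 → container 1  [load 1600/1600]
  800 → container 5 (new)  [load 800/1600]
  950 → container 6 (new)  [load 950/1600]
  300 → container 3  [load 1600/1600]
  1500 → container 7 (new)  [load 1500/1600]
  900 → container 8 (new)  [load 900/1600]
  550 → container 6  [load 1500/1600]
  1250 → container 9 (new)  [load 1250/1600]
  1500 → container 10 (new)  [load 1500/1600]
10 containers opened.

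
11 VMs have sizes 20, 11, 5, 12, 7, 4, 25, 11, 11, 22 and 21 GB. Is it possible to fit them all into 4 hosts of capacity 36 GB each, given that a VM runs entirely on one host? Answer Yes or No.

Total = 149 GB; ⌈149/36⌉ = 5.
At least 5 hosts are required, but only 4 are allowed.

No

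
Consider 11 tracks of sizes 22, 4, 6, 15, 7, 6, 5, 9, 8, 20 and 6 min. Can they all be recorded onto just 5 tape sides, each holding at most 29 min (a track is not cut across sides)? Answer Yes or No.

Yes

A valid assignment using 4 tape sides:
  side 1: 22 + 7 = 29
  side 2: 20 + 9 = 29
  side 3: 15 + 8 + 6 = 29
  side 4: 6 + 6 + 5 + 4 = 21
That uses only 4 ≤ 5, so 5 tape sides are enough.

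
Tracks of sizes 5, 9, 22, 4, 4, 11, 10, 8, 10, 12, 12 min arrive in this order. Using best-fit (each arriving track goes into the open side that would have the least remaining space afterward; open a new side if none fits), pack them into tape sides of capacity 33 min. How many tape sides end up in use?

  5 → side 1 (new)  [load 5/33]
  9 → side 1  [load 14/33]
  22 → side 2 (new)  [load 22/33]
  4 → side 2  [load 26/33]
  4 → side 2  [load 30/33]
  11 → side 1  [load 25/33]
  10 → side 3 (new)  [load 10/33]
  8 → side 1  [load 33/33]
  10 → side 3  [load 20/33]
  12 → side 3  [load 32/33]
  12 → side 4 (new)  [load 12/33]
4 tape sides opened.

4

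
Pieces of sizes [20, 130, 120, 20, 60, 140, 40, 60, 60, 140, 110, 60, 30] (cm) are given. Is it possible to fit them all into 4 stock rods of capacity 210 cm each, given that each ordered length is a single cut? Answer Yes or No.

No

Total = 990 cm; ⌈990/210⌉ = 5.
At least 5 stock rods are required, but only 4 are allowed.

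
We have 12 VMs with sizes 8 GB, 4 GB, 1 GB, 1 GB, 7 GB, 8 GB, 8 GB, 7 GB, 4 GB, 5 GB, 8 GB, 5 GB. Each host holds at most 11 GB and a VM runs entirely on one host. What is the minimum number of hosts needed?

Total = 8 + 8 + 8 + 8 + 7 + 7 + 5 + 5 + 4 + 4 + 1 + 1 = 66 GB.
Lower bound: ⌈66/11⌉ = 6 hosts.
A packing using 7 hosts:
  host 1: 8 + 1 + 1 = 10
  host 2: 8 = 8
  host 3: 8 = 8
  host 4: 8 = 8
  host 5: 7 + 4 = 11
  host 6: 7 + 4 = 11
  host 7: 5 + 5 = 10
No arrangement into 6 hosts stays within capacity, so 7 is optimal.

7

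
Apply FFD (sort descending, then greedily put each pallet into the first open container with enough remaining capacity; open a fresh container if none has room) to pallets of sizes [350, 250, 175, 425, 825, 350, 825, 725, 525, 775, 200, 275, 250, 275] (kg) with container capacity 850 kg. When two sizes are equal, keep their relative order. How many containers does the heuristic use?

Sorted descending: 825, 825, 775, 725, 525, 425, 350, 350, 275, 275, 250, 250, 200, 175.
  825 → container 1 (new)  [load 825/850]
  825 → container 2 (new)  [load 825/850]
  775 → container 3 (new)  [load 775/850]
  725 → container 4 (new)  [load 725/850]
  525 → container 5 (new)  [load 525/850]
  425 → container 6 (new)  [load 425/850]
  350 → container 6  [load 775/850]
  350 → container 7 (new)  [load 350/850]
  275 → container 5  [load 800/850]
  275 → container 7  [load 625/850]
  250 → container 8 (new)  [load 250/850]
  250 → container 8  [load 500/850]
  200 → container 7  [load 825/850]
  175 → container 8  [load 675/850]
8 containers opened.

8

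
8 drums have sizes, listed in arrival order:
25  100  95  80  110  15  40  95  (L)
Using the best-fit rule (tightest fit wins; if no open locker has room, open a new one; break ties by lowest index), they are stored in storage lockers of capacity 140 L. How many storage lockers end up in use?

5

  25 → locker 1 (new)  [load 25/140]
  100 → locker 1  [load 125/140]
  95 → locker 2 (new)  [load 95/140]
  80 → locker 3 (new)  [load 80/140]
  110 → locker 4 (new)  [load 110/140]
  15 → locker 1  [load 140/140]
  40 → locker 2  [load 135/140]
  95 → locker 5 (new)  [load 95/140]
5 storage lockers opened.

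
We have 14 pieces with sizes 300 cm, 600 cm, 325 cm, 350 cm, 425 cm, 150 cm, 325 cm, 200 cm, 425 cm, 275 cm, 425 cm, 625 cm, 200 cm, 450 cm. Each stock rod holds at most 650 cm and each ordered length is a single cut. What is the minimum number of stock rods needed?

Total = 625 + 600 + 450 + 425 + 425 + 425 + 350 + 325 + 325 + 300 + 275 + 200 + 200 + 150 = 5075 cm.
Lower bound: ⌈5075/650⌉ = 8 stock rods.
A packing using 9 stock rods:
  stock rod 1: 625 = 625
  stock rod 2: 600 = 600
  stock rod 3: 450 + 200 = 650
  stock rod 4: 425 + 200 = 625
  stock rod 5: 425 + 150 = 575
  stock rod 6: 425 = 425
  stock rod 7: 350 + 300 = 650
  stock rod 8: 325 + 325 = 650
  stock rod 9: 275 = 275
No arrangement into 8 stock rods stays within capacity, so 9 is optimal.

9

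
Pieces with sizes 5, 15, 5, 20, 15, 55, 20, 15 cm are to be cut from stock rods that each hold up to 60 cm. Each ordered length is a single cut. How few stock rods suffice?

Total = 55 + 20 + 20 + 15 + 15 + 15 + 5 + 5 = 150 cm.
Lower bound: ⌈150/60⌉ = 3 stock rods.
A packing using 3 stock rods:
  stock rod 1: 55 + 5 = 60
  stock rod 2: 20 + 20 + 15 + 5 = 60
  stock rod 3: 15 + 15 = 30
This matches the lower bound, so 3 is optimal.

3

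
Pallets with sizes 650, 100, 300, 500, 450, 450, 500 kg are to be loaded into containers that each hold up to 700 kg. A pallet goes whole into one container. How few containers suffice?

6

Total = 650 + 500 + 500 + 450 + 450 + 300 + 100 = 2950 kg.
Lower bound: ⌈2950/700⌉ = 5 containers.
A packing using 6 containers:
  container 1: 650 = 650
  container 2: 500 + 100 = 600
  container 3: 500 = 500
  container 4: 450 = 450
  container 5: 450 = 450
  container 6: 300 = 300
No arrangement into 5 containers stays within capacity, so 6 is optimal.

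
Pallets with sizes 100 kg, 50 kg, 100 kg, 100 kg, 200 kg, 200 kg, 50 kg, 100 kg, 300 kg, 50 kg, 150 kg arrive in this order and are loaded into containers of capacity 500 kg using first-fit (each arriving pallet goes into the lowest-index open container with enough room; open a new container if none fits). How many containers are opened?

  100 → container 1 (new)  [load 100/500]
  50 → container 1  [load 150/500]
  100 → container 1  [load 250/500]
  100 → container 1  [load 350/500]
  200 → container 2 (new)  [load 200/500]
  200 → container 2  [load 400/500]
  50 → container 1  [load 400/500]
  100 → container 1  [load 500/500]
  300 → container 3 (new)  [load 300/500]
  50 → container 2  [load 450/500]
  150 → container 3  [load 450/500]
3 containers opened.

3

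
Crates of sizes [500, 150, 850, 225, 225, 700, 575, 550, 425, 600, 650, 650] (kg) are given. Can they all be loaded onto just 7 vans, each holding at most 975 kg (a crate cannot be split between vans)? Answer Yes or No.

No

Total = 6100 kg; ⌈6100/975⌉ = 7.
8 crates each exceed half the capacity and cannot share a van, forcing at least 8 vans.
At least 8 vans are required, but only 7 are allowed.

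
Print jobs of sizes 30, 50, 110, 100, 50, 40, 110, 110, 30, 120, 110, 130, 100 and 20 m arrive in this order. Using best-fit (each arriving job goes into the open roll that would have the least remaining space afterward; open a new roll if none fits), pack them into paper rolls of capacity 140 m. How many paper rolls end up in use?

9

  30 → roll 1 (new)  [load 30/140]
  50 → roll 1  [load 80/140]
  110 → roll 2 (new)  [load 110/140]
  100 → roll 3 (new)  [load 100/140]
  50 → roll 1  [load 130/140]
  40 → roll 3  [load 140/140]
  110 → roll 4 (new)  [load 110/140]
  110 → roll 5 (new)  [load 110/140]
  30 → roll 2  [load 140/140]
  120 → roll 6 (new)  [load 120/140]
  110 → roll 7 (new)  [load 110/140]
  130 → roll 8 (new)  [load 130/140]
  100 → roll 9 (new)  [load 100/140]
  20 → roll 6  [load 140/140]
9 paper rolls opened.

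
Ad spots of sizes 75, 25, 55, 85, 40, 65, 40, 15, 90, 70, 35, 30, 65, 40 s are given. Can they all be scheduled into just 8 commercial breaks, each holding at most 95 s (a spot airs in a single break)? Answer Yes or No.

Total = 730 s; ⌈730/95⌉ = 8.
The bound of 8 does not rule out 8, but exhaustive search shows no assignment into 8 commercial breaks of capacity 95 s exists — the minimum is 9.

No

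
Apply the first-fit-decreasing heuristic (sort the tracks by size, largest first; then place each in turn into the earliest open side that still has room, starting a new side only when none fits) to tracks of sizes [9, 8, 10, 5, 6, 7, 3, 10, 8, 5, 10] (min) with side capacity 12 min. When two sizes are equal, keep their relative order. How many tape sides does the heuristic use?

8

Sorted descending: 10, 10, 10, 9, 8, 8, 7, 6, 5, 5, 3.
  10 → side 1 (new)  [load 10/12]
  10 → side 2 (new)  [load 10/12]
  10 → side 3 (new)  [load 10/12]
  9 → side 4 (new)  [load 9/12]
  8 → side 5 (new)  [load 8/12]
  8 → side 6 (new)  [load 8/12]
  7 → side 7 (new)  [load 7/12]
  6 → side 8 (new)  [load 6/12]
  5 → side 7  [load 12/12]
  5 → side 8  [load 11/12]
  3 → side 4  [load 12/12]
8 tape sides opened.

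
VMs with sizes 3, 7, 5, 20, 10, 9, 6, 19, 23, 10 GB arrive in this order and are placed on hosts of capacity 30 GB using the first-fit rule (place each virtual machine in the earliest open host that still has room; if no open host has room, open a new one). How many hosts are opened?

5

  3 → host 1 (new)  [load 3/30]
  7 → host 1  [load 10/30]
  5 → host 1  [load 15/30]
  20 → host 2 (new)  [load 20/30]
  10 → host 1  [load 25/30]
  9 → host 2  [load 29/30]
  6 → host 3 (new)  [load 6/30]
  19 → host 3  [load 25/30]
  23 → host 4 (new)  [load 23/30]
  10 → host 5 (new)  [load 10/30]
5 hosts opened.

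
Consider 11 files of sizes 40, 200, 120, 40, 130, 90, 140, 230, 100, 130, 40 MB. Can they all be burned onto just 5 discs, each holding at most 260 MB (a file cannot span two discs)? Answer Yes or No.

Total = 1260 MB; ⌈1260/260⌉ = 5.
The bound of 5 does not rule out 5, but exhaustive search shows no assignment into 5 discs of capacity 260 MB exists — the minimum is 6.

No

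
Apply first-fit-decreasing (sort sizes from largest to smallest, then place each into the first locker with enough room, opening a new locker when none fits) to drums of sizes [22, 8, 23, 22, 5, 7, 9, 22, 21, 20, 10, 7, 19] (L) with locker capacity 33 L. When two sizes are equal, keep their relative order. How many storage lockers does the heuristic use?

Sorted descending: 23, 22, 22, 22, 21, 20, 19, 10, 9, 8, 7, 7, 5.
  23 → locker 1 (new)  [load 23/33]
  22 → locker 2 (new)  [load 22/33]
  22 → locker 3 (new)  [load 22/33]
  22 → locker 4 (new)  [load 22/33]
  21 → locker 5 (new)  [load 21/33]
  20 → locker 6 (new)  [load 20/33]
  19 → locker 7 (new)  [load 19/33]
  10 → locker 1  [load 33/33]
  9 → locker 2  [load 31/33]
  8 → locker 3  [load 30/33]
  7 → locker 4  [load 29/33]
  7 → locker 5  [load 28/33]
  5 → locker 5  [load 33/33]
7 storage lockers opened.

7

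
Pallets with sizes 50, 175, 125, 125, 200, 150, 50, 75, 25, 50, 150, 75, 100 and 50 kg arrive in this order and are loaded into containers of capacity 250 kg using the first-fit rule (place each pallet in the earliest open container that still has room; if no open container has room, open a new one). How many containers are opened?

  50 → container 1 (new)  [load 50/250]
  175 → container 1  [load 225/250]
  125 → container 2 (new)  [load 125/250]
  125 → container 2  [load 250/250]
  200 → container 3 (new)  [load 200/250]
  150 → container 4 (new)  [load 150/250]
  50 → container 3  [load 250/250]
  75 → container 4  [load 225/250]
  25 → container 1  [load 250/250]
  50 → container 5 (new)  [load 50/250]
  150 → container 5  [load 200/250]
  75 → container 6 (new)  [load 75/250]
  100 → container 6  [load 175/250]
  50 → container 5  [load 250/250]
6 containers opened.

6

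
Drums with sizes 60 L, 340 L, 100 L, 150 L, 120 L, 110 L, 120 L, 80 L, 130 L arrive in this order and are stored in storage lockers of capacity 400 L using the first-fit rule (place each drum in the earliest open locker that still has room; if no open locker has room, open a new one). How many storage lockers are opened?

4

  60 → locker 1 (new)  [load 60/400]
  340 → locker 1  [load 400/400]
  100 → locker 2 (new)  [load 100/400]
  150 → locker 2  [load 250/400]
  120 → locker 2  [load 370/400]
  110 → locker 3 (new)  [load 110/400]
  120 → locker 3  [load 230/400]
  80 → locker 3  [load 310/400]
  130 → locker 4 (new)  [load 130/400]
4 storage lockers opened.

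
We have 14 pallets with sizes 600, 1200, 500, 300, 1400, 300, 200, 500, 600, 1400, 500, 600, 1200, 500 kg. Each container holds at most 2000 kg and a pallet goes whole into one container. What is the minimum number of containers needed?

Total = 1400 + 1400 + 1200 + 1200 + 600 + 600 + 600 + 500 + 500 + 500 + 500 + 300 + 300 + 200 = 9800 kg.
Lower bound: ⌈9800/2000⌉ = 5 containers.
A packing using 5 containers:
  container 1: 1400 + 600 = 2000
  container 2: 1400 + 600 = 2000
  container 3: 1200 + 600 + 200 = 2000
  container 4: 1200 + 500 + 300 = 2000
  container 5: 500 + 500 + 500 + 300 = 1800
This matches the lower bound, so 5 is optimal.

5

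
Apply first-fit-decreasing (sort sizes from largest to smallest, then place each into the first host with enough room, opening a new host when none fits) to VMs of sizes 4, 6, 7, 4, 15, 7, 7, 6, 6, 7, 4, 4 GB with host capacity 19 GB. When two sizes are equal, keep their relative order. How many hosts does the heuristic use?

5

Sorted descending: 15, 7, 7, 7, 7, 6, 6, 6, 4, 4, 4, 4.
  15 → host 1 (new)  [load 15/19]
  7 → host 2 (new)  [load 7/19]
  7 → host 2  [load 14/19]
  7 → host 3 (new)  [load 7/19]
  7 → host 3  [load 14/19]
  6 → host 4 (new)  [load 6/19]
  6 → host 4  [load 12/19]
  6 → host 4  [load 18/19]
  4 → host 1  [load 19/19]
  4 → host 2  [load 18/19]
  4 → host 3  [load 18/19]
  4 → host 5 (new)  [load 4/19]
5 hosts opened.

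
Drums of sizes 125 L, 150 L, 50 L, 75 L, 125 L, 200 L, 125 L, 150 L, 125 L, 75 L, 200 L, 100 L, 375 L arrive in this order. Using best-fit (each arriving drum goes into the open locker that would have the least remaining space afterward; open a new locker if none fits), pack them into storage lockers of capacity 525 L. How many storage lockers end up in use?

  125 → locker 1 (new)  [load 125/525]
  150 → locker 1  [load 275/525]
  50 → locker 1  [load 325/525]
  75 → locker 1  [load 400/525]
  125 → locker 1  [load 525/525]
  200 → locker 2 (new)  [load 200/525]
  125 → locker 2  [load 325/525]
  150 → locker 2  [load 475/525]
  125 → locker 3 (new)  [load 125/525]
  75 → locker 3  [load 200/525]
  200 → locker 3  [load 400/525]
  100 → locker 3  [load 500/525]
  375 → locker 4 (new)  [load 375/525]
4 storage lockers opened.

4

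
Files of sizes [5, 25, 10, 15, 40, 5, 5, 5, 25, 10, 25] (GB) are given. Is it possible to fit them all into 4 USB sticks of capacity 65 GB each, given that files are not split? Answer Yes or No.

A valid assignment using 3 USB sticks:
  USB stick 1: 40 + 25 = 65
  USB stick 2: 25 + 25 + 15 = 65
  USB stick 3: 10 + 10 + 5 + 5 + 5 + 5 = 40
That uses only 3 ≤ 4, so 4 USB sticks are enough.

Yes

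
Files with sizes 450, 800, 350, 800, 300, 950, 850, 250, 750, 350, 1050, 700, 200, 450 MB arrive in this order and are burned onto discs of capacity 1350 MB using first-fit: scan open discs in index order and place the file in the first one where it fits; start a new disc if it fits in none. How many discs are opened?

  450 → disc 1 (new)  [load 450/1350]
  800 → disc 1  [load 1250/1350]
  350 → disc 2 (new)  [load 350/1350]
  800 → disc 2  [load 1150/1350]
  300 → disc 3 (new)  [load 300/1350]
  950 → disc 3  [load 1250/1350]
  850 → disc 4 (new)  [load 850/1350]
  250 → disc 4  [load 1100/1350]
  750 → disc 5 (new)  [load 750/1350]
  350 → disc 5  [load 1100/1350]
  1050 → disc 6 (new)  [load 1050/1350]
  700 → disc 7 (new)  [load 700/1350]
  200 → disc 2  [load 1350/1350]
  450 → disc 7  [load 1150/1350]
7 discs opened.

7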